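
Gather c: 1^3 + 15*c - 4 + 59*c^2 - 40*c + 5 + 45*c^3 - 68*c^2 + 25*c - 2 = 45*c^3 - 9*c^2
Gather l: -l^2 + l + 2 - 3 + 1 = -l^2 + l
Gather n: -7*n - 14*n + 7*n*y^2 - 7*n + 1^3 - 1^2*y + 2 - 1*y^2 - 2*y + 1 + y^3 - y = n*(7*y^2 - 28) + y^3 - y^2 - 4*y + 4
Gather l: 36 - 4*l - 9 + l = 27 - 3*l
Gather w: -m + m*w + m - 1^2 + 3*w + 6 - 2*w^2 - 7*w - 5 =-2*w^2 + w*(m - 4)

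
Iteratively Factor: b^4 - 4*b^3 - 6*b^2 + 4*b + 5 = (b - 1)*(b^3 - 3*b^2 - 9*b - 5) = (b - 1)*(b + 1)*(b^2 - 4*b - 5) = (b - 1)*(b + 1)^2*(b - 5)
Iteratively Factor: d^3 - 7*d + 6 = (d + 3)*(d^2 - 3*d + 2) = (d - 2)*(d + 3)*(d - 1)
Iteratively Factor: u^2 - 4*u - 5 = (u + 1)*(u - 5)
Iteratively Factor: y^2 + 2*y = (y + 2)*(y)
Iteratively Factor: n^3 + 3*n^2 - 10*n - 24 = (n + 4)*(n^2 - n - 6) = (n + 2)*(n + 4)*(n - 3)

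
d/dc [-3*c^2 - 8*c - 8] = -6*c - 8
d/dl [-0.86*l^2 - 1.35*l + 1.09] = -1.72*l - 1.35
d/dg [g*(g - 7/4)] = 2*g - 7/4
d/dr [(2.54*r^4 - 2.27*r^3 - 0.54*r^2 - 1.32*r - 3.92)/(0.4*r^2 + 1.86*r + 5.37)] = (2.032*r^5 + 13.2652*r^4 + 46.1148*r^3 - 37.0461*r^2 - 2.6636*r + 0.2028)/(0.16*r^4 + 1.488*r^3 + 7.7556*r^2 + 19.9764*r + 28.8369)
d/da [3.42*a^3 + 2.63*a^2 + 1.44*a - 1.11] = 10.26*a^2 + 5.26*a + 1.44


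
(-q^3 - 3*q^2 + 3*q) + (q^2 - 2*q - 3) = -q^3 - 2*q^2 + q - 3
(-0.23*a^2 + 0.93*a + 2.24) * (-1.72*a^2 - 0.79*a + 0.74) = 0.3956*a^4 - 1.4179*a^3 - 4.7577*a^2 - 1.0814*a + 1.6576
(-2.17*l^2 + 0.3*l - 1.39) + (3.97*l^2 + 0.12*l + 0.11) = 1.8*l^2 + 0.42*l - 1.28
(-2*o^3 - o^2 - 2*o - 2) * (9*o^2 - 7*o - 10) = -18*o^5 + 5*o^4 + 9*o^3 + 6*o^2 + 34*o + 20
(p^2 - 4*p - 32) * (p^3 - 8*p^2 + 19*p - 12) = p^5 - 12*p^4 + 19*p^3 + 168*p^2 - 560*p + 384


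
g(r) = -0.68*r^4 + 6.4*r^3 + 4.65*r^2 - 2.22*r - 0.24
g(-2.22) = -58.93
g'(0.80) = 16.12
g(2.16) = 66.35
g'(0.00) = -2.22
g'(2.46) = 96.36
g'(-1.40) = 29.86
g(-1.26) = -4.58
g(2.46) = 92.81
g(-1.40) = -8.19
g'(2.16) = 80.04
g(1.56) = 27.88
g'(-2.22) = 101.52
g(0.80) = 3.96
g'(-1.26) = 21.98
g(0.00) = -0.24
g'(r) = -2.72*r^3 + 19.2*r^2 + 9.3*r - 2.22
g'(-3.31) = 275.99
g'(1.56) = 48.69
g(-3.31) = -255.66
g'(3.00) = 125.04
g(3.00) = 152.67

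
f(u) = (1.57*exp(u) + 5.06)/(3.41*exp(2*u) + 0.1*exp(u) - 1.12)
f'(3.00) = -0.03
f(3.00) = 0.03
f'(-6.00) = 0.00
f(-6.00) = -4.52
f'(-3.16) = -0.13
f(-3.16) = -4.62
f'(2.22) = -0.09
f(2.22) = 0.07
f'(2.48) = -0.06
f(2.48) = 0.05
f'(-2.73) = -0.25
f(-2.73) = -4.70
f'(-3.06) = -0.15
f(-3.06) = -4.63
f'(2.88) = -0.04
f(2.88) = 0.03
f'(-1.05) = -11.78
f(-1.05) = -8.40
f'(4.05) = -0.01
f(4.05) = 0.01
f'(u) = (1.57*exp(u) + 5.06)*(-6.82*exp(2*u) - 0.1*exp(u))/(3.41*exp(2*u) + 0.1*exp(u) - 1.12)^2 + 1.57*exp(u)/(3.41*exp(2*u) + 0.1*exp(u) - 1.12) = (-(1.57*exp(u) + 5.06)*(6.82*exp(u) + 0.1) + 5.3537*exp(2*u) + 0.157*exp(u) - 1.7584)*exp(u)/(3.41*exp(2*u) + 0.1*exp(u) - 1.12)^2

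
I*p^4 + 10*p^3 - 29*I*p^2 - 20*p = p*(p - 5*I)*(p - 4*I)*(I*p + 1)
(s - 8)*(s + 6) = s^2 - 2*s - 48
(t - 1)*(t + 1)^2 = t^3 + t^2 - t - 1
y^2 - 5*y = y*(y - 5)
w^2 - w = w*(w - 1)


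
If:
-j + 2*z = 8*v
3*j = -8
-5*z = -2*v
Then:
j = -8/3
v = 10/27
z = 4/27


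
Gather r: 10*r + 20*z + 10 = 10*r + 20*z + 10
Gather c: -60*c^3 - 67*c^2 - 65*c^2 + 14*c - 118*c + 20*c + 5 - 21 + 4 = -60*c^3 - 132*c^2 - 84*c - 12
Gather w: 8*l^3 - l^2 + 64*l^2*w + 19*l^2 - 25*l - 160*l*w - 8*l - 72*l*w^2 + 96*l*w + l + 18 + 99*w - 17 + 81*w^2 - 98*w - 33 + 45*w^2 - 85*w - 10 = 8*l^3 + 18*l^2 - 32*l + w^2*(126 - 72*l) + w*(64*l^2 - 64*l - 84) - 42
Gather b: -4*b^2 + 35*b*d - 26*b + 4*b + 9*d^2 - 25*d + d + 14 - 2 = -4*b^2 + b*(35*d - 22) + 9*d^2 - 24*d + 12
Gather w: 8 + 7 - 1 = 14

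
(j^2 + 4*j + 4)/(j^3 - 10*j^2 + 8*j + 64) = (j + 2)/(j^2 - 12*j + 32)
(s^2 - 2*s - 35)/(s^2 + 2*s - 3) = (s^2 - 2*s - 35)/(s^2 + 2*s - 3)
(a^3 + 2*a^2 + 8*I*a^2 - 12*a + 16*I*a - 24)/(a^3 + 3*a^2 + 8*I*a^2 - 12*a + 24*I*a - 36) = (a + 2)/(a + 3)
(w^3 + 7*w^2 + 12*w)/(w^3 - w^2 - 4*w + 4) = w*(w^2 + 7*w + 12)/(w^3 - w^2 - 4*w + 4)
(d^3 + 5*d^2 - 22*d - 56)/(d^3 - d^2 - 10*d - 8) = (d + 7)/(d + 1)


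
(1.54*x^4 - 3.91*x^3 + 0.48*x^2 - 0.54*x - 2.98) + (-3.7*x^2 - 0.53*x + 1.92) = 1.54*x^4 - 3.91*x^3 - 3.22*x^2 - 1.07*x - 1.06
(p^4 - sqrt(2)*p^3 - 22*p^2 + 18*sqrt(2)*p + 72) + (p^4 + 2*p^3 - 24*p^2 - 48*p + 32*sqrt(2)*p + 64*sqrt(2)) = 2*p^4 - sqrt(2)*p^3 + 2*p^3 - 46*p^2 - 48*p + 50*sqrt(2)*p + 72 + 64*sqrt(2)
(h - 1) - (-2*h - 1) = 3*h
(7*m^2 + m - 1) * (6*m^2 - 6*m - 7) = 42*m^4 - 36*m^3 - 61*m^2 - m + 7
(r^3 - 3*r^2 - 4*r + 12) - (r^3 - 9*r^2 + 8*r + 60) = 6*r^2 - 12*r - 48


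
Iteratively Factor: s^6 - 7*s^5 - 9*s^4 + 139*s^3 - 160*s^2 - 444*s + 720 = (s - 3)*(s^5 - 4*s^4 - 21*s^3 + 76*s^2 + 68*s - 240) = (s - 3)*(s - 2)*(s^4 - 2*s^3 - 25*s^2 + 26*s + 120) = (s - 3)*(s - 2)*(s + 2)*(s^3 - 4*s^2 - 17*s + 60) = (s - 5)*(s - 3)*(s - 2)*(s + 2)*(s^2 + s - 12) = (s - 5)*(s - 3)^2*(s - 2)*(s + 2)*(s + 4)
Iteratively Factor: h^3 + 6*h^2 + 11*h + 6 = (h + 3)*(h^2 + 3*h + 2) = (h + 1)*(h + 3)*(h + 2)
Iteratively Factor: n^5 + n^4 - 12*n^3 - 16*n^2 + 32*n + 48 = (n - 3)*(n^4 + 4*n^3 - 16*n - 16) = (n - 3)*(n + 2)*(n^3 + 2*n^2 - 4*n - 8) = (n - 3)*(n - 2)*(n + 2)*(n^2 + 4*n + 4) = (n - 3)*(n - 2)*(n + 2)^2*(n + 2)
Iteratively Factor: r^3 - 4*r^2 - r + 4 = (r - 1)*(r^2 - 3*r - 4) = (r - 1)*(r + 1)*(r - 4)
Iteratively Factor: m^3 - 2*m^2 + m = (m)*(m^2 - 2*m + 1) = m*(m - 1)*(m - 1)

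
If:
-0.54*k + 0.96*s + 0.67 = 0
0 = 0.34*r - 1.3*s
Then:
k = 1.77777777777778*s + 1.24074074074074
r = 3.82352941176471*s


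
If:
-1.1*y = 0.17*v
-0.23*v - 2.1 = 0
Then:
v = -9.13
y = 1.41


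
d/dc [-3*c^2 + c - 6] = 1 - 6*c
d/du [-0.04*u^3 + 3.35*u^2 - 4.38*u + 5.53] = -0.12*u^2 + 6.7*u - 4.38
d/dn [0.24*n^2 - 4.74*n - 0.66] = 0.48*n - 4.74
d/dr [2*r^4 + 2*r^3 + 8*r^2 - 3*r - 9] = 8*r^3 + 6*r^2 + 16*r - 3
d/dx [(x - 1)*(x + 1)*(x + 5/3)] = 3*x^2 + 10*x/3 - 1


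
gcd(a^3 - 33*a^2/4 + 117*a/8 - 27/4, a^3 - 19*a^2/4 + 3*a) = a - 3/4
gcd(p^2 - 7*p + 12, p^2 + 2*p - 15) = p - 3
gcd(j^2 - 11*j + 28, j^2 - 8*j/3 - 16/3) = j - 4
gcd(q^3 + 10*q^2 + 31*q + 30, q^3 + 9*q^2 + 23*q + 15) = q^2 + 8*q + 15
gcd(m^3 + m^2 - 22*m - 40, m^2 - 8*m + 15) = m - 5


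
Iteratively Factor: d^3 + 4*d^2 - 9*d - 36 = (d + 3)*(d^2 + d - 12) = (d - 3)*(d + 3)*(d + 4)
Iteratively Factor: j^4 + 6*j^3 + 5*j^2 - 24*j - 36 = (j + 2)*(j^3 + 4*j^2 - 3*j - 18) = (j + 2)*(j + 3)*(j^2 + j - 6) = (j - 2)*(j + 2)*(j + 3)*(j + 3)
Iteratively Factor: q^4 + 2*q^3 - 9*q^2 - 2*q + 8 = (q + 1)*(q^3 + q^2 - 10*q + 8) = (q - 2)*(q + 1)*(q^2 + 3*q - 4) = (q - 2)*(q + 1)*(q + 4)*(q - 1)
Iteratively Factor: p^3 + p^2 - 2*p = (p)*(p^2 + p - 2) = p*(p + 2)*(p - 1)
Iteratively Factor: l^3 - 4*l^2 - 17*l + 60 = (l - 5)*(l^2 + l - 12) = (l - 5)*(l + 4)*(l - 3)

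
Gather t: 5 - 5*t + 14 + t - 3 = 16 - 4*t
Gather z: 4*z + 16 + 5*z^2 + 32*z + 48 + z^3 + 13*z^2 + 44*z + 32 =z^3 + 18*z^2 + 80*z + 96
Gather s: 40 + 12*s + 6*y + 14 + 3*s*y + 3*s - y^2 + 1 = s*(3*y + 15) - y^2 + 6*y + 55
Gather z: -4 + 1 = -3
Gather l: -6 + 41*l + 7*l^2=7*l^2 + 41*l - 6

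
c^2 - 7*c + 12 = (c - 4)*(c - 3)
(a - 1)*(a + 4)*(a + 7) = a^3 + 10*a^2 + 17*a - 28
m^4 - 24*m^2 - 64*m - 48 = (m - 6)*(m + 2)^3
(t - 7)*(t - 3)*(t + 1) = t^3 - 9*t^2 + 11*t + 21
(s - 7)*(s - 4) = s^2 - 11*s + 28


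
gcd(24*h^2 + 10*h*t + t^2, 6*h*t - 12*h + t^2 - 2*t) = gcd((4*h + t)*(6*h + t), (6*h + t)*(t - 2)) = 6*h + t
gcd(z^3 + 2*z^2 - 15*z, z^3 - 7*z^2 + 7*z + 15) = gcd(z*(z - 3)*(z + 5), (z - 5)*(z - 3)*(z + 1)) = z - 3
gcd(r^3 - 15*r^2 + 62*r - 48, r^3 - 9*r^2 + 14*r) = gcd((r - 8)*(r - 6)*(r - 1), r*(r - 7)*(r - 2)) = 1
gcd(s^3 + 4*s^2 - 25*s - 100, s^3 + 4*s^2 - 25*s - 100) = s^3 + 4*s^2 - 25*s - 100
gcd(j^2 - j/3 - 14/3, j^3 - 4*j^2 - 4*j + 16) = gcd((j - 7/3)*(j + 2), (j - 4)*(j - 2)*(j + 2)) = j + 2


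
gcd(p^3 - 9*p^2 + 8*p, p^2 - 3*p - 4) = 1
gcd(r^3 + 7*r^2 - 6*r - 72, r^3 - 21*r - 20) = r + 4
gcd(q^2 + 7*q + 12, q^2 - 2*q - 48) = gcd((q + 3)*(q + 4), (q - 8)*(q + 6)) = 1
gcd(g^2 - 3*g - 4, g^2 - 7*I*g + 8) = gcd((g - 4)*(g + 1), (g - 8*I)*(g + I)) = 1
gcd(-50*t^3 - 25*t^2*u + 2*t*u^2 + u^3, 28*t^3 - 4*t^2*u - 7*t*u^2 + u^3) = 2*t + u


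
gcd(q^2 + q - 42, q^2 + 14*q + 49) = q + 7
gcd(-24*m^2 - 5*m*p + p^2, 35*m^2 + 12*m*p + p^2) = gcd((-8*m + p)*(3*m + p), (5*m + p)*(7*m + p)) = 1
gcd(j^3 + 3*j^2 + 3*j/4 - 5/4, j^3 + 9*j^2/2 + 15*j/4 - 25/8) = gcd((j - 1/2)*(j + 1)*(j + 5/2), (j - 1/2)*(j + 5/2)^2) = j^2 + 2*j - 5/4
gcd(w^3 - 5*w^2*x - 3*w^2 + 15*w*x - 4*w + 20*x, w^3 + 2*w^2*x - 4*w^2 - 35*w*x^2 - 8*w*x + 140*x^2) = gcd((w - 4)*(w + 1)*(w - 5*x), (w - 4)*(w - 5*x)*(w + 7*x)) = -w^2 + 5*w*x + 4*w - 20*x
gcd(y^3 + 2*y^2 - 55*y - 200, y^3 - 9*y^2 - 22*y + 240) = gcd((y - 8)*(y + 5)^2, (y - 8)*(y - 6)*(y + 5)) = y^2 - 3*y - 40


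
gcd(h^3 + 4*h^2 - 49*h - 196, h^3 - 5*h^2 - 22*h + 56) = h^2 - 3*h - 28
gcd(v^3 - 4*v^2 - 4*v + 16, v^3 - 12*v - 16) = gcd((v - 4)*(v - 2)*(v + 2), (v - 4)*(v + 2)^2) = v^2 - 2*v - 8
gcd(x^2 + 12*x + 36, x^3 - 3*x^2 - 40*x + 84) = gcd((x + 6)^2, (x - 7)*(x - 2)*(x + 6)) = x + 6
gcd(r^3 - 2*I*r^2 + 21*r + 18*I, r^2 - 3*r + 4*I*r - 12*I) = 1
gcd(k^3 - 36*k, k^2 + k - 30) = k + 6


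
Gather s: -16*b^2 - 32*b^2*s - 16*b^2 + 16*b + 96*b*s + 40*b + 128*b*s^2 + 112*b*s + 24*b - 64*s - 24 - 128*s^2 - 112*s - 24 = -32*b^2 + 80*b + s^2*(128*b - 128) + s*(-32*b^2 + 208*b - 176) - 48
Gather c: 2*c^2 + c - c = 2*c^2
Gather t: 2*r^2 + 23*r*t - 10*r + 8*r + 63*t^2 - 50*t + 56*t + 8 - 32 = 2*r^2 - 2*r + 63*t^2 + t*(23*r + 6) - 24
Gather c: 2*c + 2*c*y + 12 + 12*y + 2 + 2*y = c*(2*y + 2) + 14*y + 14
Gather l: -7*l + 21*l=14*l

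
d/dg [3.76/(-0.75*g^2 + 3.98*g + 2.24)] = (5.64*g - 14.9648)/(-0.75*g^2 + 3.98*g + 2.24)^2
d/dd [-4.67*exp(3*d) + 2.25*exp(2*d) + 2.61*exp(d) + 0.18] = (-14.01*exp(2*d) + 4.5*exp(d) + 2.61)*exp(d)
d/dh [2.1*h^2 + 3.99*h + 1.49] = 4.2*h + 3.99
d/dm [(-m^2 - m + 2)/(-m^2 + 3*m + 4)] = 2*(-2*m^2 - 2*m - 5)/(m^4 - 6*m^3 + m^2 + 24*m + 16)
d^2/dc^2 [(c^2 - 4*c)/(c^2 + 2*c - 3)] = 6*(-2*c^3 + 3*c^2 - 12*c - 5)/(c^6 + 6*c^5 + 3*c^4 - 28*c^3 - 9*c^2 + 54*c - 27)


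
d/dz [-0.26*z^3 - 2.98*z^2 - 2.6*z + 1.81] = -0.78*z^2 - 5.96*z - 2.6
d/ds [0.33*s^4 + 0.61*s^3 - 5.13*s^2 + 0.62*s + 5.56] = 1.32*s^3 + 1.83*s^2 - 10.26*s + 0.62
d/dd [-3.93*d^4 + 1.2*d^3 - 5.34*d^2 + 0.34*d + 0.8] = -15.72*d^3 + 3.6*d^2 - 10.68*d + 0.34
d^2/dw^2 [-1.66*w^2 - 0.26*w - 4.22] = -3.32000000000000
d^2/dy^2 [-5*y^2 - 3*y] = -10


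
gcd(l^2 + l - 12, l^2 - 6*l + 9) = l - 3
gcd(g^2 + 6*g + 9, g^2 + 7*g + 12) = g + 3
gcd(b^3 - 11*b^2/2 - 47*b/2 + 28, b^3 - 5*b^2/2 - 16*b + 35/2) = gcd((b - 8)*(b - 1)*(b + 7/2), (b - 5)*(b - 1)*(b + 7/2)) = b^2 + 5*b/2 - 7/2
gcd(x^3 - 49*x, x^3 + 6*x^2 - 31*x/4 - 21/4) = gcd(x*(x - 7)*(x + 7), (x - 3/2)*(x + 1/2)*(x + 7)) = x + 7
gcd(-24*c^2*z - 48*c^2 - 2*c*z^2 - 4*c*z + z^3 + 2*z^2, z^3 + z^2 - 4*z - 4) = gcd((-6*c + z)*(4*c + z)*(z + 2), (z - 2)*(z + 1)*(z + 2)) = z + 2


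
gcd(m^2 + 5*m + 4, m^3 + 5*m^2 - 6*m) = 1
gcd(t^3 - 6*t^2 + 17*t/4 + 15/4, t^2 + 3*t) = 1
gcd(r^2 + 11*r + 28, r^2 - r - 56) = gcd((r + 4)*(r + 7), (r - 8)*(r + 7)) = r + 7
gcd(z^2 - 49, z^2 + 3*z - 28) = z + 7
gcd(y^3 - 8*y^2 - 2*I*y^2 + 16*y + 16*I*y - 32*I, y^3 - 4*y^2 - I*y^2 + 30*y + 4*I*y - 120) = y - 4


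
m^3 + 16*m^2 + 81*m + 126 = (m + 3)*(m + 6)*(m + 7)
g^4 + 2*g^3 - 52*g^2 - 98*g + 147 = (g - 7)*(g - 1)*(g + 3)*(g + 7)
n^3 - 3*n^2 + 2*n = n*(n - 2)*(n - 1)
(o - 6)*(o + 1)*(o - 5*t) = o^3 - 5*o^2*t - 5*o^2 + 25*o*t - 6*o + 30*t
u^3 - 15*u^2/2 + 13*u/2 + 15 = (u - 6)*(u - 5/2)*(u + 1)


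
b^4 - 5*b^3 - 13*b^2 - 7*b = b*(b - 7)*(b + 1)^2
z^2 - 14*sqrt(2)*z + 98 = (z - 7*sqrt(2))^2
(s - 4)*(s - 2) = s^2 - 6*s + 8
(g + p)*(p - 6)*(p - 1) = g*p^2 - 7*g*p + 6*g + p^3 - 7*p^2 + 6*p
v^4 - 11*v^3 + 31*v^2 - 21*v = v*(v - 7)*(v - 3)*(v - 1)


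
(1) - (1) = 0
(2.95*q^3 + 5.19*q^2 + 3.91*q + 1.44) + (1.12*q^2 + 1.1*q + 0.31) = 2.95*q^3 + 6.31*q^2 + 5.01*q + 1.75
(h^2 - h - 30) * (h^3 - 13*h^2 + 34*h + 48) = h^5 - 14*h^4 + 17*h^3 + 404*h^2 - 1068*h - 1440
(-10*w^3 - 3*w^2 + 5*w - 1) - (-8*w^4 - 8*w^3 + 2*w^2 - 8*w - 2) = 8*w^4 - 2*w^3 - 5*w^2 + 13*w + 1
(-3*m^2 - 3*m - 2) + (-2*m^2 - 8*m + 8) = -5*m^2 - 11*m + 6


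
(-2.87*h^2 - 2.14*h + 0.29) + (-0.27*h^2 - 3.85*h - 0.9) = -3.14*h^2 - 5.99*h - 0.61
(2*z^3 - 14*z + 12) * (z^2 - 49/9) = 2*z^5 - 224*z^3/9 + 12*z^2 + 686*z/9 - 196/3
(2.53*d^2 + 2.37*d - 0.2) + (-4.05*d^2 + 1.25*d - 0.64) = -1.52*d^2 + 3.62*d - 0.84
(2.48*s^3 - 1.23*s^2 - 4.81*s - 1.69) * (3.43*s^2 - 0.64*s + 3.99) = 8.5064*s^5 - 5.8061*s^4 - 5.8159*s^3 - 7.626*s^2 - 18.1103*s - 6.7431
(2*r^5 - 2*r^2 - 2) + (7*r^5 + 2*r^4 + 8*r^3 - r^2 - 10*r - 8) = 9*r^5 + 2*r^4 + 8*r^3 - 3*r^2 - 10*r - 10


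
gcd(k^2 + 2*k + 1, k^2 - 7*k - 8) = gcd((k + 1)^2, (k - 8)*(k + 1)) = k + 1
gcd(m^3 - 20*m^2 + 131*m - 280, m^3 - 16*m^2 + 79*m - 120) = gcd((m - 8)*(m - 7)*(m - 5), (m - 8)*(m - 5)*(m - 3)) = m^2 - 13*m + 40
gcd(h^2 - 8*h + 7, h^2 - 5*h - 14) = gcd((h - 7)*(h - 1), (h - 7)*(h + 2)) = h - 7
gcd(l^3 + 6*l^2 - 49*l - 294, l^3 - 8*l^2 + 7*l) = l - 7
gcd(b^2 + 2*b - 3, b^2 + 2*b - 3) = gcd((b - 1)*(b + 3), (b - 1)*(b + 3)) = b^2 + 2*b - 3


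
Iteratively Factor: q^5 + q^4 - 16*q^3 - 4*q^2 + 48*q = (q - 2)*(q^4 + 3*q^3 - 10*q^2 - 24*q) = q*(q - 2)*(q^3 + 3*q^2 - 10*q - 24) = q*(q - 2)*(q + 4)*(q^2 - q - 6) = q*(q - 3)*(q - 2)*(q + 4)*(q + 2)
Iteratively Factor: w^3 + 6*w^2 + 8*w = (w + 2)*(w^2 + 4*w) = (w + 2)*(w + 4)*(w)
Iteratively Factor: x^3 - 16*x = (x)*(x^2 - 16) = x*(x + 4)*(x - 4)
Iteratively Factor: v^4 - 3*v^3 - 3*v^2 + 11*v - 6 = (v - 3)*(v^3 - 3*v + 2) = (v - 3)*(v - 1)*(v^2 + v - 2) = (v - 3)*(v - 1)^2*(v + 2)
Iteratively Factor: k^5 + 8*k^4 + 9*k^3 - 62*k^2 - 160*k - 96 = (k + 2)*(k^4 + 6*k^3 - 3*k^2 - 56*k - 48) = (k + 2)*(k + 4)*(k^3 + 2*k^2 - 11*k - 12) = (k + 1)*(k + 2)*(k + 4)*(k^2 + k - 12) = (k - 3)*(k + 1)*(k + 2)*(k + 4)*(k + 4)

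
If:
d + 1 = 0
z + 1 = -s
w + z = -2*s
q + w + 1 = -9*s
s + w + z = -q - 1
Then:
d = -1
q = -10/9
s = -1/9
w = 10/9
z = -8/9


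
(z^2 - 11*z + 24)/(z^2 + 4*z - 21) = (z - 8)/(z + 7)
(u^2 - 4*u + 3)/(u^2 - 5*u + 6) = (u - 1)/(u - 2)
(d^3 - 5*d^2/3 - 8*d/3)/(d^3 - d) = (d - 8/3)/(d - 1)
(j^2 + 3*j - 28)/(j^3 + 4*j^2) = (j^2 + 3*j - 28)/(j^2*(j + 4))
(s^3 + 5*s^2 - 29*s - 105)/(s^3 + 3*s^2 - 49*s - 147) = (s - 5)/(s - 7)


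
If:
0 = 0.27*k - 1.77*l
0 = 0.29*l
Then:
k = 0.00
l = 0.00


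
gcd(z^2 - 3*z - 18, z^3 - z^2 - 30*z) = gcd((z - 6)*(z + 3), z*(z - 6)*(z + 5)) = z - 6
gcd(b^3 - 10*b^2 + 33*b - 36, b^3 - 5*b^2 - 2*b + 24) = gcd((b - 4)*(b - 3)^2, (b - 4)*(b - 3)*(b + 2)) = b^2 - 7*b + 12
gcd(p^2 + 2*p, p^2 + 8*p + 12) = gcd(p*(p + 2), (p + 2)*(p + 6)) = p + 2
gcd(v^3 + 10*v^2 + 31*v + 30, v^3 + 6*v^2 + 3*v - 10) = v^2 + 7*v + 10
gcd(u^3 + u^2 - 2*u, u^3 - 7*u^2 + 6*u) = u^2 - u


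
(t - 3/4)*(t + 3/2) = t^2 + 3*t/4 - 9/8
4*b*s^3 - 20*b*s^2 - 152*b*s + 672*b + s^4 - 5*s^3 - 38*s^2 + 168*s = (4*b + s)*(s - 7)*(s - 4)*(s + 6)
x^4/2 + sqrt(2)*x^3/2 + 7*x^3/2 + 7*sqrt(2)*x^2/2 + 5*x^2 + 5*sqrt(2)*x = x*(x/2 + 1)*(x + 5)*(x + sqrt(2))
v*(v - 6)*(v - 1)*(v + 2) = v^4 - 5*v^3 - 8*v^2 + 12*v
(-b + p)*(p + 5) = -b*p - 5*b + p^2 + 5*p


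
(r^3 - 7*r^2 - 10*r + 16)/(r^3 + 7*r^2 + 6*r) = (r^3 - 7*r^2 - 10*r + 16)/(r*(r^2 + 7*r + 6))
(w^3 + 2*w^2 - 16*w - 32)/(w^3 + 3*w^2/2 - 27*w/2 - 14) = 2*(w^2 - 2*w - 8)/(2*w^2 - 5*w - 7)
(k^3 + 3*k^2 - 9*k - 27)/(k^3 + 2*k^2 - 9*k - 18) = (k + 3)/(k + 2)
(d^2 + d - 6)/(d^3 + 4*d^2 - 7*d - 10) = (d + 3)/(d^2 + 6*d + 5)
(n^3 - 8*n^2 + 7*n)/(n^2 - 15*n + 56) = n*(n - 1)/(n - 8)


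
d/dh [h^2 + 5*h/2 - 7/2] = 2*h + 5/2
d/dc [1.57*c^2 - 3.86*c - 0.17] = 3.14*c - 3.86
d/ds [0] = 0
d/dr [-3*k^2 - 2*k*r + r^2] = -2*k + 2*r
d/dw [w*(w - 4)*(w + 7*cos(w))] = -w*(w - 4)*(7*sin(w) - 1) + w*(w + 7*cos(w)) + (w - 4)*(w + 7*cos(w))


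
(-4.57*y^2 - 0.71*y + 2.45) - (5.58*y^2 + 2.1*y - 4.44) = -10.15*y^2 - 2.81*y + 6.89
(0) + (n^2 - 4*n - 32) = n^2 - 4*n - 32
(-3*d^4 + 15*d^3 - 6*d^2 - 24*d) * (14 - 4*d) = 12*d^5 - 102*d^4 + 234*d^3 + 12*d^2 - 336*d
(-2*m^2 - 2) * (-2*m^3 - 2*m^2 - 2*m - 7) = 4*m^5 + 4*m^4 + 8*m^3 + 18*m^2 + 4*m + 14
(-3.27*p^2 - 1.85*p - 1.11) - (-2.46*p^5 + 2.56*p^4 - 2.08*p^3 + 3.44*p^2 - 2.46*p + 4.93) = 2.46*p^5 - 2.56*p^4 + 2.08*p^3 - 6.71*p^2 + 0.61*p - 6.04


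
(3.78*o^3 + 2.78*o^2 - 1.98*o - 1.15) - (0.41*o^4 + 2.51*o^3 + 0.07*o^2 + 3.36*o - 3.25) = -0.41*o^4 + 1.27*o^3 + 2.71*o^2 - 5.34*o + 2.1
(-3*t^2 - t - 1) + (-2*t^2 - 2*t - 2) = -5*t^2 - 3*t - 3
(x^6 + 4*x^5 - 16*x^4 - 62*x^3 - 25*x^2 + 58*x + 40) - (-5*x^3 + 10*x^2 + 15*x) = x^6 + 4*x^5 - 16*x^4 - 57*x^3 - 35*x^2 + 43*x + 40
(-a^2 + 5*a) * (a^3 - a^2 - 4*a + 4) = -a^5 + 6*a^4 - a^3 - 24*a^2 + 20*a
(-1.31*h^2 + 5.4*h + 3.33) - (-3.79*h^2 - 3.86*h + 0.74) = 2.48*h^2 + 9.26*h + 2.59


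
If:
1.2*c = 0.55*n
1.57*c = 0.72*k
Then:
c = 0.458333333333333*n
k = 0.999421296296296*n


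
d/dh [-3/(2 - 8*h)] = -6/(4*h - 1)^2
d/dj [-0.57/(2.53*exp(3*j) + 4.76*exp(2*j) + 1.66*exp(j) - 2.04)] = (4.3263*exp(2*j) + 5.4264*exp(j) + 0.9462)*exp(j)/(2.53*exp(3*j) + 4.76*exp(2*j) + 1.66*exp(j) - 2.04)^2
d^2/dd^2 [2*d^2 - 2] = 4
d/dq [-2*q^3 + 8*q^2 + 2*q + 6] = -6*q^2 + 16*q + 2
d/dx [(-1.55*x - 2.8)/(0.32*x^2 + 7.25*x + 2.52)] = (0.496*x^2 + 1.792*x + 16.394)/(0.1024*x^4 + 4.64*x^3 + 54.1753*x^2 + 36.54*x + 6.3504)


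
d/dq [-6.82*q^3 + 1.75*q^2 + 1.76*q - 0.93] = -20.46*q^2 + 3.5*q + 1.76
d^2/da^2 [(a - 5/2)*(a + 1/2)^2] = 6*a - 3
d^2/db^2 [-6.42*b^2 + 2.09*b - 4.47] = -12.8400000000000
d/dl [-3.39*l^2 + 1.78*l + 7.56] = 1.78 - 6.78*l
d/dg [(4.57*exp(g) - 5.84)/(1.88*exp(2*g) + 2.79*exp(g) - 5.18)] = (-8.5916*exp(2*g) + 21.9584*exp(g) - 7.379)*exp(g)/(3.5344*exp(4*g) + 10.4904*exp(3*g) - 11.6927*exp(2*g) - 28.9044*exp(g) + 26.8324)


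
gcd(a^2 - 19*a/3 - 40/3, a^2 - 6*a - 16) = a - 8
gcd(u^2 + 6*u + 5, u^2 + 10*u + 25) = u + 5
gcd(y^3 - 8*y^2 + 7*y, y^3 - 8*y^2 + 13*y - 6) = y - 1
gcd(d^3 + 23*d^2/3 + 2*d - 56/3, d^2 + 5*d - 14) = d + 7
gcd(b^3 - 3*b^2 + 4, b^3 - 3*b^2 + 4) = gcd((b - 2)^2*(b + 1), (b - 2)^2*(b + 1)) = b^3 - 3*b^2 + 4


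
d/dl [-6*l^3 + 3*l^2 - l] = -18*l^2 + 6*l - 1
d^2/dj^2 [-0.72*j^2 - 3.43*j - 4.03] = -1.44000000000000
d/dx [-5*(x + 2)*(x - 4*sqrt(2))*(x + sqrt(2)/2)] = -15*x^2 - 20*x + 35*sqrt(2)*x + 20 + 35*sqrt(2)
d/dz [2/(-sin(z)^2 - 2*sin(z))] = 4*(sin(z) + 1)*cos(z)/((sin(z) + 2)^2*sin(z)^2)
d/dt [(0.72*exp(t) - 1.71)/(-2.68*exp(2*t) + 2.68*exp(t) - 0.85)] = (1.9296*exp(2*t) - 9.1656*exp(t) + 3.9708)*exp(t)/(7.1824*exp(4*t) - 14.3648*exp(3*t) + 11.7384*exp(2*t) - 4.556*exp(t) + 0.7225)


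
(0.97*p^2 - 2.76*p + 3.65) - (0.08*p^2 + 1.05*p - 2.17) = 0.89*p^2 - 3.81*p + 5.82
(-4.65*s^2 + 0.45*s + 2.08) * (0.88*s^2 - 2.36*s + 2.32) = -4.092*s^4 + 11.37*s^3 - 10.0196*s^2 - 3.8648*s + 4.8256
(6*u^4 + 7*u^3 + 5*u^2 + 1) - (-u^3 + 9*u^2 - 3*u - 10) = 6*u^4 + 8*u^3 - 4*u^2 + 3*u + 11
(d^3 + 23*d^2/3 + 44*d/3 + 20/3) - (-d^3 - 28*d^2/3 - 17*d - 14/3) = 2*d^3 + 17*d^2 + 95*d/3 + 34/3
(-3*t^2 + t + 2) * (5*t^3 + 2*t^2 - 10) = -15*t^5 - t^4 + 12*t^3 + 34*t^2 - 10*t - 20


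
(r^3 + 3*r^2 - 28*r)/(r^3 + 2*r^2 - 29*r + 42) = r*(r - 4)/(r^2 - 5*r + 6)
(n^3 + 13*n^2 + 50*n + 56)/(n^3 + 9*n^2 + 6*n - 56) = (n + 2)/(n - 2)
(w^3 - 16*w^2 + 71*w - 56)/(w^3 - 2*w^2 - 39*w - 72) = (w^2 - 8*w + 7)/(w^2 + 6*w + 9)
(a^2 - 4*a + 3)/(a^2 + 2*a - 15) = (a - 1)/(a + 5)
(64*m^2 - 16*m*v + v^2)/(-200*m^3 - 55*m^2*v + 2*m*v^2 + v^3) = (-8*m + v)/(25*m^2 + 10*m*v + v^2)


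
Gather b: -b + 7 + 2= 9 - b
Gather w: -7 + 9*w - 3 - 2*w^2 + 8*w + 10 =-2*w^2 + 17*w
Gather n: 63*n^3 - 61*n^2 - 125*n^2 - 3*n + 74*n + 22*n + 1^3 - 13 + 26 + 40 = 63*n^3 - 186*n^2 + 93*n + 54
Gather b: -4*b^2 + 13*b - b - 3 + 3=-4*b^2 + 12*b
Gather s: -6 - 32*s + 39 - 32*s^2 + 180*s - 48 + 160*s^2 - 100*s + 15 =128*s^2 + 48*s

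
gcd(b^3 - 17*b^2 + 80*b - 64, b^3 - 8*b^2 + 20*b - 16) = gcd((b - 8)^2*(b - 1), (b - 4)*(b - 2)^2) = 1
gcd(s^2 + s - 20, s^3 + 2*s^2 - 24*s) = s - 4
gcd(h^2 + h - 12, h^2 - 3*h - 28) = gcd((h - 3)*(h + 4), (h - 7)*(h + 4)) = h + 4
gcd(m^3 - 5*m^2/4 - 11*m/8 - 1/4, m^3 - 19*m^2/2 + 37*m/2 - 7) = m - 2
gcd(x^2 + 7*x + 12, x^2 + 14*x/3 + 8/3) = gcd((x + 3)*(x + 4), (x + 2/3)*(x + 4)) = x + 4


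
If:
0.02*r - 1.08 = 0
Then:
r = 54.00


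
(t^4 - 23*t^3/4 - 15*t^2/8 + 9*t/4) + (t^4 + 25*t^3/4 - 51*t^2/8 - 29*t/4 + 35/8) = 2*t^4 + t^3/2 - 33*t^2/4 - 5*t + 35/8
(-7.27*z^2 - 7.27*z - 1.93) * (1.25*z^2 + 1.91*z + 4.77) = -9.0875*z^4 - 22.9732*z^3 - 50.9761*z^2 - 38.3642*z - 9.2061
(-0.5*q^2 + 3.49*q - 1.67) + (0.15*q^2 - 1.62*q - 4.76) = -0.35*q^2 + 1.87*q - 6.43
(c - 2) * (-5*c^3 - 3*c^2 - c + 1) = -5*c^4 + 7*c^3 + 5*c^2 + 3*c - 2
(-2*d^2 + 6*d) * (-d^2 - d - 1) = 2*d^4 - 4*d^3 - 4*d^2 - 6*d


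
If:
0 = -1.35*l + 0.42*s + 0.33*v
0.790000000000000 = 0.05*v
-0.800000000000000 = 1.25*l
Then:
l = -0.64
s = -14.47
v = 15.80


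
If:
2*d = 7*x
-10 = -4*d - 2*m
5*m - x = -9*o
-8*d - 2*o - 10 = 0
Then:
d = -35/81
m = 475/81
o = -265/81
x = -10/81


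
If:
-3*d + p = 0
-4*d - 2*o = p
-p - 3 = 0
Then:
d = -1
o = 7/2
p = -3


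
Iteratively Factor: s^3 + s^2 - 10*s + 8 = (s - 1)*(s^2 + 2*s - 8) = (s - 2)*(s - 1)*(s + 4)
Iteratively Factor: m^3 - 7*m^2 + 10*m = (m - 5)*(m^2 - 2*m) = m*(m - 5)*(m - 2)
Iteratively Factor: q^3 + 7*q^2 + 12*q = (q)*(q^2 + 7*q + 12) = q*(q + 4)*(q + 3)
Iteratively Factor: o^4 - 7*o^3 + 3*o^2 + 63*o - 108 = (o - 3)*(o^3 - 4*o^2 - 9*o + 36) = (o - 4)*(o - 3)*(o^2 - 9) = (o - 4)*(o - 3)*(o + 3)*(o - 3)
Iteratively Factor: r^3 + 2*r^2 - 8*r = (r)*(r^2 + 2*r - 8) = r*(r + 4)*(r - 2)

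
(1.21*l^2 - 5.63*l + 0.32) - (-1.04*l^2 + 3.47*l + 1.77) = 2.25*l^2 - 9.1*l - 1.45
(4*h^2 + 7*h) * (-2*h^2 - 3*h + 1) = -8*h^4 - 26*h^3 - 17*h^2 + 7*h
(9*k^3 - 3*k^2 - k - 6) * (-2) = -18*k^3 + 6*k^2 + 2*k + 12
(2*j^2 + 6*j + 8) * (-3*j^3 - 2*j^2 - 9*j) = -6*j^5 - 22*j^4 - 54*j^3 - 70*j^2 - 72*j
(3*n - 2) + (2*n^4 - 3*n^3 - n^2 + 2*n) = 2*n^4 - 3*n^3 - n^2 + 5*n - 2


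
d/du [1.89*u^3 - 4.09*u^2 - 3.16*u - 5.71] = 5.67*u^2 - 8.18*u - 3.16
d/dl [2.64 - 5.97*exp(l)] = -5.97*exp(l)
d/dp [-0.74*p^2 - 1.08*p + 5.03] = -1.48*p - 1.08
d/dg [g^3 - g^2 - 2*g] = 3*g^2 - 2*g - 2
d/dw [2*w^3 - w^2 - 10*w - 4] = 6*w^2 - 2*w - 10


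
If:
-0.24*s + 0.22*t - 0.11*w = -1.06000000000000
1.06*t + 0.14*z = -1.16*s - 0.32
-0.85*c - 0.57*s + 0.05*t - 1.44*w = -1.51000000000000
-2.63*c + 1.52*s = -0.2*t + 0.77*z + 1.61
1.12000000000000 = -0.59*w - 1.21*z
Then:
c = 0.68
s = 2.18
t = -2.59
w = -0.31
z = -0.78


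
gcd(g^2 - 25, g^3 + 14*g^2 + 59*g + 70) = g + 5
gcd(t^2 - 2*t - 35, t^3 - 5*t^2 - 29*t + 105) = t^2 - 2*t - 35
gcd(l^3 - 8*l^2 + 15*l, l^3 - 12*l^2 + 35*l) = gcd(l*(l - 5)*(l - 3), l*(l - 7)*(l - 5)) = l^2 - 5*l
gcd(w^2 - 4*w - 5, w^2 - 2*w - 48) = 1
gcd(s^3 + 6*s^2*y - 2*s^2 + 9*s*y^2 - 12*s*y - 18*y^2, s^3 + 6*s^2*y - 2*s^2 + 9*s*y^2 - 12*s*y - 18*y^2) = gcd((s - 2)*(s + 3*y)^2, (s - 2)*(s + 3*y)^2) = s^3 + 6*s^2*y - 2*s^2 + 9*s*y^2 - 12*s*y - 18*y^2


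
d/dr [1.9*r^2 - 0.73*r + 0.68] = 3.8*r - 0.73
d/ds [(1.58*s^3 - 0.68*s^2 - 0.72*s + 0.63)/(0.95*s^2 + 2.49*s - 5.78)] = (1.501*s^4 + 7.8684*s^3 - 28.4064*s^2 + 6.6638*s + 2.5929)/(0.9025*s^4 + 4.731*s^3 - 4.7819*s^2 - 28.7844*s + 33.4084)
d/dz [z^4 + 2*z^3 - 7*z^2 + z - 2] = 4*z^3 + 6*z^2 - 14*z + 1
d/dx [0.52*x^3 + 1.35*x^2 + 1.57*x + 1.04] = 1.56*x^2 + 2.7*x + 1.57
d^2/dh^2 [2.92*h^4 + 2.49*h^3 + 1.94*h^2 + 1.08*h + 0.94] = 35.04*h^2 + 14.94*h + 3.88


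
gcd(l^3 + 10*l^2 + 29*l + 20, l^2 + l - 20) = l + 5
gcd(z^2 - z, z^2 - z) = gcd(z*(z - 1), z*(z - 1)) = z^2 - z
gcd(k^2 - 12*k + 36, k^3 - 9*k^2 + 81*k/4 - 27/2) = k - 6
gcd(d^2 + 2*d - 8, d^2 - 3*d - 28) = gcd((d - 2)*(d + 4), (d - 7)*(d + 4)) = d + 4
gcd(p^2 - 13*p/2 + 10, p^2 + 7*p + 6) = 1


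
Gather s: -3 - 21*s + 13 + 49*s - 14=28*s - 4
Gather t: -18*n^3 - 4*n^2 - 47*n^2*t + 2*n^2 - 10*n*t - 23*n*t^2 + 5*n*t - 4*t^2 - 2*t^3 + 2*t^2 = -18*n^3 - 2*n^2 - 2*t^3 + t^2*(-23*n - 2) + t*(-47*n^2 - 5*n)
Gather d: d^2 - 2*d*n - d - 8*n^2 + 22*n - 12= d^2 + d*(-2*n - 1) - 8*n^2 + 22*n - 12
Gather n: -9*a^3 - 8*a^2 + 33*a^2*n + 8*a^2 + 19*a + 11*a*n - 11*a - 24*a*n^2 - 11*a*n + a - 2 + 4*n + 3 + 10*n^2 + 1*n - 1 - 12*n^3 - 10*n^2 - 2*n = -9*a^3 - 24*a*n^2 + 9*a - 12*n^3 + n*(33*a^2 + 3)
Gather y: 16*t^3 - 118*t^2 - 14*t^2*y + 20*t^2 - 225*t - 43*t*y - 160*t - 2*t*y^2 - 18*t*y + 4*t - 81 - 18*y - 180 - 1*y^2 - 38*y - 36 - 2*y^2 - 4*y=16*t^3 - 98*t^2 - 381*t + y^2*(-2*t - 3) + y*(-14*t^2 - 61*t - 60) - 297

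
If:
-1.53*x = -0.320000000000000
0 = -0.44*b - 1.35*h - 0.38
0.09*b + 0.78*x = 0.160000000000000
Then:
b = -0.03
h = -0.27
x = 0.21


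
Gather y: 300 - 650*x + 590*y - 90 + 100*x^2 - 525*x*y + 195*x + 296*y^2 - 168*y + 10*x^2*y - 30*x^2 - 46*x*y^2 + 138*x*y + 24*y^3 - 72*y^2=70*x^2 - 455*x + 24*y^3 + y^2*(224 - 46*x) + y*(10*x^2 - 387*x + 422) + 210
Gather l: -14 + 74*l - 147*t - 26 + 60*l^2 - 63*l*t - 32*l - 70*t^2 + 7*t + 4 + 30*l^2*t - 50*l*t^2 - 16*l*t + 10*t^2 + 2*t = l^2*(30*t + 60) + l*(-50*t^2 - 79*t + 42) - 60*t^2 - 138*t - 36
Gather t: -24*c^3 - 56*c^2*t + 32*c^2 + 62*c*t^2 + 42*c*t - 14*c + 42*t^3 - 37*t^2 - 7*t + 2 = -24*c^3 + 32*c^2 - 14*c + 42*t^3 + t^2*(62*c - 37) + t*(-56*c^2 + 42*c - 7) + 2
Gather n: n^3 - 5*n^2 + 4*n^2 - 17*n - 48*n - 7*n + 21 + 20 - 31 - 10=n^3 - n^2 - 72*n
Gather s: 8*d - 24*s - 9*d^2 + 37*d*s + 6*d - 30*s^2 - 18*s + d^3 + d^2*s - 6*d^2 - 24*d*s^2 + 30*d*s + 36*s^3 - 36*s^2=d^3 - 15*d^2 + 14*d + 36*s^3 + s^2*(-24*d - 66) + s*(d^2 + 67*d - 42)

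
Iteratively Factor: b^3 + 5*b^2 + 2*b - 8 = (b + 2)*(b^2 + 3*b - 4) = (b - 1)*(b + 2)*(b + 4)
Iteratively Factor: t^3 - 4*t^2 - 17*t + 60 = (t - 3)*(t^2 - t - 20) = (t - 3)*(t + 4)*(t - 5)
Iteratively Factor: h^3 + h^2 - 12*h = (h - 3)*(h^2 + 4*h) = (h - 3)*(h + 4)*(h)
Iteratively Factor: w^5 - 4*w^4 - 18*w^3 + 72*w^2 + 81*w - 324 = (w + 3)*(w^4 - 7*w^3 + 3*w^2 + 63*w - 108) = (w - 3)*(w + 3)*(w^3 - 4*w^2 - 9*w + 36) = (w - 3)*(w + 3)^2*(w^2 - 7*w + 12) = (w - 4)*(w - 3)*(w + 3)^2*(w - 3)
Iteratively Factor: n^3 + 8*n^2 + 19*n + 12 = (n + 3)*(n^2 + 5*n + 4) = (n + 3)*(n + 4)*(n + 1)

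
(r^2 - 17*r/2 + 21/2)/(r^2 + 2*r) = (2*r^2 - 17*r + 21)/(2*r*(r + 2))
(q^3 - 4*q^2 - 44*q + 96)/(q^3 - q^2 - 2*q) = (q^2 - 2*q - 48)/(q*(q + 1))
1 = 1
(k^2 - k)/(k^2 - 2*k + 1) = k/(k - 1)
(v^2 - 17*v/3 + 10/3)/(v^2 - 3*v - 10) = (v - 2/3)/(v + 2)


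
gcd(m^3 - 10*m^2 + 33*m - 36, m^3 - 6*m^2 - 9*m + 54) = m - 3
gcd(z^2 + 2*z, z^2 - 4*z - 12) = z + 2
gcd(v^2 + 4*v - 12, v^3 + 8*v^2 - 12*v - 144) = v + 6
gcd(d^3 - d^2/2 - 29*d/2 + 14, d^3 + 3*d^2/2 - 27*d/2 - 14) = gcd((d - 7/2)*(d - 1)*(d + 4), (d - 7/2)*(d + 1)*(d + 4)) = d^2 + d/2 - 14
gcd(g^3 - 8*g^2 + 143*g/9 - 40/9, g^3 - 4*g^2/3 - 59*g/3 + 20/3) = g^2 - 16*g/3 + 5/3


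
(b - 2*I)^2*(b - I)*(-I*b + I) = -I*b^4 - 5*b^3 + I*b^3 + 5*b^2 + 8*I*b^2 + 4*b - 8*I*b - 4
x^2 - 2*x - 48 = (x - 8)*(x + 6)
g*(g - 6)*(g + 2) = g^3 - 4*g^2 - 12*g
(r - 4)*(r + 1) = r^2 - 3*r - 4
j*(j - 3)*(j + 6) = j^3 + 3*j^2 - 18*j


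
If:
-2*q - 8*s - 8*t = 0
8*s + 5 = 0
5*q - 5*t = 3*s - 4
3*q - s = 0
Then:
No Solution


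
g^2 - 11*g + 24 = (g - 8)*(g - 3)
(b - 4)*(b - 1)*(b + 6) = b^3 + b^2 - 26*b + 24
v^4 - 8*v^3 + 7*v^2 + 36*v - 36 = (v - 6)*(v - 3)*(v - 1)*(v + 2)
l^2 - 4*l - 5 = (l - 5)*(l + 1)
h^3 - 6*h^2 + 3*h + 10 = (h - 5)*(h - 2)*(h + 1)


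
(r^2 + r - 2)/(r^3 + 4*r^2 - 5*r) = (r + 2)/(r*(r + 5))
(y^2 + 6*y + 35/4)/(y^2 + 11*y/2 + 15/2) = (y + 7/2)/(y + 3)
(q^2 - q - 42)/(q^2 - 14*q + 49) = (q + 6)/(q - 7)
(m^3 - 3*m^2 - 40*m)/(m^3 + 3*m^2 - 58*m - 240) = m/(m + 6)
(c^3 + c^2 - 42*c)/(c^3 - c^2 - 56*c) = (c - 6)/(c - 8)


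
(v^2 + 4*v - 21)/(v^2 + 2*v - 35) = (v - 3)/(v - 5)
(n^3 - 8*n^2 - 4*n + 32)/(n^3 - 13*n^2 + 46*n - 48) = (n + 2)/(n - 3)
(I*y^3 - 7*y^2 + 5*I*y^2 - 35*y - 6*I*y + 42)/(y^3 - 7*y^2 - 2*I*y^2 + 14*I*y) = (I*y^3 + y^2*(-7 + 5*I) - y*(35 + 6*I) + 42)/(y*(y^2 - y*(7 + 2*I) + 14*I))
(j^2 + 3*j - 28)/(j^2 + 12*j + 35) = (j - 4)/(j + 5)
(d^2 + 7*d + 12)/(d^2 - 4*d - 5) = (d^2 + 7*d + 12)/(d^2 - 4*d - 5)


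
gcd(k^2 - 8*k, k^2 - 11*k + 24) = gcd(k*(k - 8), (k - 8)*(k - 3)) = k - 8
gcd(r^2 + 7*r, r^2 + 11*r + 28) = r + 7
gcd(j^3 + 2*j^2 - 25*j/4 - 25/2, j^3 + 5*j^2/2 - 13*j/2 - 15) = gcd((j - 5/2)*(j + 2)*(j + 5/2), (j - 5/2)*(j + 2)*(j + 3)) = j^2 - j/2 - 5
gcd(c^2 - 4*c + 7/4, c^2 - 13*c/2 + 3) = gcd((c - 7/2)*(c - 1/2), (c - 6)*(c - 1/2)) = c - 1/2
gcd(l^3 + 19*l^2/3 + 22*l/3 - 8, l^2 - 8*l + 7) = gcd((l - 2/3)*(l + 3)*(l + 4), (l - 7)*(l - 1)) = 1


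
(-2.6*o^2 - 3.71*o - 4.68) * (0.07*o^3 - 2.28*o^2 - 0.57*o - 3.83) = -0.182*o^5 + 5.6683*o^4 + 9.6132*o^3 + 22.7431*o^2 + 16.8769*o + 17.9244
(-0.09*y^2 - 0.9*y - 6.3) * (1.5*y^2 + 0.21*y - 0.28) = -0.135*y^4 - 1.3689*y^3 - 9.6138*y^2 - 1.071*y + 1.764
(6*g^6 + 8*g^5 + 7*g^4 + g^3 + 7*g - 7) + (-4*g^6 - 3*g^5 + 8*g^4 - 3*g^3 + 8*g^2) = 2*g^6 + 5*g^5 + 15*g^4 - 2*g^3 + 8*g^2 + 7*g - 7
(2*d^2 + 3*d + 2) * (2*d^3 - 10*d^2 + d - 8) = 4*d^5 - 14*d^4 - 24*d^3 - 33*d^2 - 22*d - 16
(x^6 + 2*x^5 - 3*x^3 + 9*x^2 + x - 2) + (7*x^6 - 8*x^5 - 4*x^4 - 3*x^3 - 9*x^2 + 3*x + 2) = 8*x^6 - 6*x^5 - 4*x^4 - 6*x^3 + 4*x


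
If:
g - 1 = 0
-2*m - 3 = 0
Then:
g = 1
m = -3/2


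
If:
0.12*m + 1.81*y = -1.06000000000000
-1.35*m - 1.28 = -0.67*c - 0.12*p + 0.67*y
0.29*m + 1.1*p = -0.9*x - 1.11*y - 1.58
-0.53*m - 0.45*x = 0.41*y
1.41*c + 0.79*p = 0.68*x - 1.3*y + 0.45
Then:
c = 1.74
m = 0.10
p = -1.21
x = 0.42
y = -0.59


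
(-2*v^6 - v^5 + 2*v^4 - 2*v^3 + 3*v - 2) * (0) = 0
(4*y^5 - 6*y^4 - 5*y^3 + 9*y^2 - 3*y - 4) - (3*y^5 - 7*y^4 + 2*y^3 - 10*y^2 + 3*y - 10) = y^5 + y^4 - 7*y^3 + 19*y^2 - 6*y + 6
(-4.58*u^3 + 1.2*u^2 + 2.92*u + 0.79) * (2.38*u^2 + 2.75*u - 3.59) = -10.9004*u^5 - 9.739*u^4 + 26.6918*u^3 + 5.6022*u^2 - 8.3103*u - 2.8361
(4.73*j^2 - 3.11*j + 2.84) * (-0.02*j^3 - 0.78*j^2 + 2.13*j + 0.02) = -0.0946*j^5 - 3.6272*j^4 + 12.4439*j^3 - 8.7449*j^2 + 5.987*j + 0.0568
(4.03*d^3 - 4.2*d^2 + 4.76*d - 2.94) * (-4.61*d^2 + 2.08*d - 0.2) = -18.5783*d^5 + 27.7444*d^4 - 31.4856*d^3 + 24.2942*d^2 - 7.0672*d + 0.588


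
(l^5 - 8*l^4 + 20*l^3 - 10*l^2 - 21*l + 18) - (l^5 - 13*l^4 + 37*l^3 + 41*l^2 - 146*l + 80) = 5*l^4 - 17*l^3 - 51*l^2 + 125*l - 62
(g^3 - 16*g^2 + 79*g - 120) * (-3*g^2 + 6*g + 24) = -3*g^5 + 54*g^4 - 309*g^3 + 450*g^2 + 1176*g - 2880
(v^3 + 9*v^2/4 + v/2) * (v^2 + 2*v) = v^5 + 17*v^4/4 + 5*v^3 + v^2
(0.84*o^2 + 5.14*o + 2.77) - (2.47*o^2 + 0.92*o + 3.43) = -1.63*o^2 + 4.22*o - 0.66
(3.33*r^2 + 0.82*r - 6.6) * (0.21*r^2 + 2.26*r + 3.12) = 0.6993*r^4 + 7.698*r^3 + 10.8568*r^2 - 12.3576*r - 20.592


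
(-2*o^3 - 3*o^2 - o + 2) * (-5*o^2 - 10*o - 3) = 10*o^5 + 35*o^4 + 41*o^3 + 9*o^2 - 17*o - 6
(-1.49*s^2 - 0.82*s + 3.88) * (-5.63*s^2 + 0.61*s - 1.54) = 8.3887*s^4 + 3.7077*s^3 - 20.05*s^2 + 3.6296*s - 5.9752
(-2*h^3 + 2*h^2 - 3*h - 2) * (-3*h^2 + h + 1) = 6*h^5 - 8*h^4 + 9*h^3 + 5*h^2 - 5*h - 2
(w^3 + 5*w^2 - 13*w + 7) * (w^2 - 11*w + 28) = w^5 - 6*w^4 - 40*w^3 + 290*w^2 - 441*w + 196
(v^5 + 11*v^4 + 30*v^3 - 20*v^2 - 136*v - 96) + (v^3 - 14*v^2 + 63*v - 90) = v^5 + 11*v^4 + 31*v^3 - 34*v^2 - 73*v - 186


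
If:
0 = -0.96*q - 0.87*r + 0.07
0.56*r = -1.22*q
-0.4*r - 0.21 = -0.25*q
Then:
No Solution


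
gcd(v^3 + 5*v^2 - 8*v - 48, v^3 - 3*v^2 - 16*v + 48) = v^2 + v - 12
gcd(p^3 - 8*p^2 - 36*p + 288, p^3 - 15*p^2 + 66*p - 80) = p - 8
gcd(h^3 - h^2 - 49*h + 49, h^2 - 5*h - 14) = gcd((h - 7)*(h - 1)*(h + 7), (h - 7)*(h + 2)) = h - 7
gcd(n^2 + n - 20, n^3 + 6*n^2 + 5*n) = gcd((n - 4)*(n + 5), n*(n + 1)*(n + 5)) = n + 5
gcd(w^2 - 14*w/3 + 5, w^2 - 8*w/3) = 1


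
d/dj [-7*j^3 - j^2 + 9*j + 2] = -21*j^2 - 2*j + 9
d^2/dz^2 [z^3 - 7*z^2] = 6*z - 14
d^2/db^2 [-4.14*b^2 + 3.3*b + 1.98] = -8.28000000000000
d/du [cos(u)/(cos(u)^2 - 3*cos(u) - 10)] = (cos(u)^2 + 10)*sin(u)/((cos(u) - 5)^2*(cos(u) + 2)^2)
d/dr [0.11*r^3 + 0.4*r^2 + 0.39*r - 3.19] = 0.33*r^2 + 0.8*r + 0.39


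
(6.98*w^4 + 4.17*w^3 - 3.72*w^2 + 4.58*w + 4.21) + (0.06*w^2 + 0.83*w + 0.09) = 6.98*w^4 + 4.17*w^3 - 3.66*w^2 + 5.41*w + 4.3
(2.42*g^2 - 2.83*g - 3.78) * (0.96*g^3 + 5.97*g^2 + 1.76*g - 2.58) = 2.3232*g^5 + 11.7306*g^4 - 16.2647*g^3 - 33.791*g^2 + 0.6486*g + 9.7524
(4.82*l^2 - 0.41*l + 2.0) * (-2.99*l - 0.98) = -14.4118*l^3 - 3.4977*l^2 - 5.5782*l - 1.96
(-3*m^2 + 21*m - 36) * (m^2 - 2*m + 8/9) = -3*m^4 + 27*m^3 - 242*m^2/3 + 272*m/3 - 32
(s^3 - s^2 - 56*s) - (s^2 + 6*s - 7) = s^3 - 2*s^2 - 62*s + 7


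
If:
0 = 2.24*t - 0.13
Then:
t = 0.06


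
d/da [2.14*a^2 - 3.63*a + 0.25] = 4.28*a - 3.63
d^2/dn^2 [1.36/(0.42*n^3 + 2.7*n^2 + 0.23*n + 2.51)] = (-(3.4272*n + 7.344)*(0.42*n^3 + 2.7*n^2 + 0.23*n + 2.51) + 1.36*(1.26*n^2 + 5.4*n + 0.23)*(2.52*n^2 + 10.8*n + 0.46))/(0.42*n^3 + 2.7*n^2 + 0.23*n + 2.51)^3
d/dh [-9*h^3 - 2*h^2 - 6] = h*(-27*h - 4)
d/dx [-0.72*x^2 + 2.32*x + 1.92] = 2.32 - 1.44*x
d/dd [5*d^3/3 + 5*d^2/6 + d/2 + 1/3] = 5*d^2 + 5*d/3 + 1/2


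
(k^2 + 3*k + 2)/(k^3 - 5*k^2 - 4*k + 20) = (k + 1)/(k^2 - 7*k + 10)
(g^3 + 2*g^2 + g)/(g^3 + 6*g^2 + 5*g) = (g + 1)/(g + 5)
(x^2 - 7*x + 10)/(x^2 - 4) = (x - 5)/(x + 2)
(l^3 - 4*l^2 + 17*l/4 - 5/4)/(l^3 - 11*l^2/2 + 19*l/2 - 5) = (l - 1/2)/(l - 2)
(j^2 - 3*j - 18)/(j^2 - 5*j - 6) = (j + 3)/(j + 1)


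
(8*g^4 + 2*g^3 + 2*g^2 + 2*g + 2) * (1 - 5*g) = -40*g^5 - 2*g^4 - 8*g^3 - 8*g^2 - 8*g + 2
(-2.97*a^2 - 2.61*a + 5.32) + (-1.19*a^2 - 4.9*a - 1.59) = -4.16*a^2 - 7.51*a + 3.73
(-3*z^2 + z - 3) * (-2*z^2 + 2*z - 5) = 6*z^4 - 8*z^3 + 23*z^2 - 11*z + 15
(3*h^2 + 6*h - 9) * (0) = 0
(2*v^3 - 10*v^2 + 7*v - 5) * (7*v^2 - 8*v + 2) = 14*v^5 - 86*v^4 + 133*v^3 - 111*v^2 + 54*v - 10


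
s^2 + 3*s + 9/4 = (s + 3/2)^2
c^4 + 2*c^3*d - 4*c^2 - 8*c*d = c*(c - 2)*(c + 2)*(c + 2*d)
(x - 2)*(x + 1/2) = x^2 - 3*x/2 - 1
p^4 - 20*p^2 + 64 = (p - 4)*(p - 2)*(p + 2)*(p + 4)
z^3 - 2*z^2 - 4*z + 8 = (z - 2)^2*(z + 2)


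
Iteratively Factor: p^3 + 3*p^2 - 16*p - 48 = (p - 4)*(p^2 + 7*p + 12) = (p - 4)*(p + 3)*(p + 4)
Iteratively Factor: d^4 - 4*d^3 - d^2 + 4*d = (d)*(d^3 - 4*d^2 - d + 4) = d*(d + 1)*(d^2 - 5*d + 4) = d*(d - 1)*(d + 1)*(d - 4)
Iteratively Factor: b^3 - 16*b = (b + 4)*(b^2 - 4*b) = (b - 4)*(b + 4)*(b)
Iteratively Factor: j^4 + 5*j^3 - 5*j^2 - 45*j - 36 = (j + 1)*(j^3 + 4*j^2 - 9*j - 36) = (j - 3)*(j + 1)*(j^2 + 7*j + 12) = (j - 3)*(j + 1)*(j + 3)*(j + 4)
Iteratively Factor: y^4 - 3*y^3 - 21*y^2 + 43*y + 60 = (y + 1)*(y^3 - 4*y^2 - 17*y + 60) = (y - 5)*(y + 1)*(y^2 + y - 12) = (y - 5)*(y + 1)*(y + 4)*(y - 3)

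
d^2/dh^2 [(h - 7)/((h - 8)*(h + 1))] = 2*(h^3 - 21*h^2 + 171*h - 455)/(h^6 - 21*h^5 + 123*h^4 - 7*h^3 - 984*h^2 - 1344*h - 512)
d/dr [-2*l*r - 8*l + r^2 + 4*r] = -2*l + 2*r + 4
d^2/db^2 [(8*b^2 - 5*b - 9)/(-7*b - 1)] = 796/(343*b^3 + 147*b^2 + 21*b + 1)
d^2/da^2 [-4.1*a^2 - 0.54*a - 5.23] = -8.20000000000000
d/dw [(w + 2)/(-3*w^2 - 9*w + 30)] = (-w^2 - 3*w + (w + 2)*(2*w + 3) + 10)/(3*(w^2 + 3*w - 10)^2)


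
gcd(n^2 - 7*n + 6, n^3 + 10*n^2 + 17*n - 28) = n - 1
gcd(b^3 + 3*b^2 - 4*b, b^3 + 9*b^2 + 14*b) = b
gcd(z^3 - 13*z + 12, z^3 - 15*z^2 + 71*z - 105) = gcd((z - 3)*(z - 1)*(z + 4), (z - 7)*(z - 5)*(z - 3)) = z - 3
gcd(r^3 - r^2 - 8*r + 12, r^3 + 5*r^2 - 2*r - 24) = r^2 + r - 6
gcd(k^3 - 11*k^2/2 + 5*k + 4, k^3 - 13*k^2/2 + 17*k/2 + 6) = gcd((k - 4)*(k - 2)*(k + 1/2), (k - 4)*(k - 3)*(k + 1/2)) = k^2 - 7*k/2 - 2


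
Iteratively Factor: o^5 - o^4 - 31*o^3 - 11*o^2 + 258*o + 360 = (o + 2)*(o^4 - 3*o^3 - 25*o^2 + 39*o + 180) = (o - 5)*(o + 2)*(o^3 + 2*o^2 - 15*o - 36) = (o - 5)*(o - 4)*(o + 2)*(o^2 + 6*o + 9) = (o - 5)*(o - 4)*(o + 2)*(o + 3)*(o + 3)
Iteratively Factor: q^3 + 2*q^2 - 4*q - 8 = (q + 2)*(q^2 - 4) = (q - 2)*(q + 2)*(q + 2)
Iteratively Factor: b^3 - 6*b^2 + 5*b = (b - 1)*(b^2 - 5*b) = b*(b - 1)*(b - 5)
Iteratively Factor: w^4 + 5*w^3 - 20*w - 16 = (w - 2)*(w^3 + 7*w^2 + 14*w + 8) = (w - 2)*(w + 1)*(w^2 + 6*w + 8) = (w - 2)*(w + 1)*(w + 2)*(w + 4)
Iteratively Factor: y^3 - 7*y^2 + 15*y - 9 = (y - 3)*(y^2 - 4*y + 3) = (y - 3)^2*(y - 1)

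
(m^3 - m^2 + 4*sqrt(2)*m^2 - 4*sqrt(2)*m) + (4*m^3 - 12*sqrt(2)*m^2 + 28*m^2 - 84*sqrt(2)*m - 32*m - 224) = 5*m^3 - 8*sqrt(2)*m^2 + 27*m^2 - 88*sqrt(2)*m - 32*m - 224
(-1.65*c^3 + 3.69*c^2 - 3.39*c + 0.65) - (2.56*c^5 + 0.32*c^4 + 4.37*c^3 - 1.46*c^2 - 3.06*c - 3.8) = -2.56*c^5 - 0.32*c^4 - 6.02*c^3 + 5.15*c^2 - 0.33*c + 4.45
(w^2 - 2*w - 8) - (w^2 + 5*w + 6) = -7*w - 14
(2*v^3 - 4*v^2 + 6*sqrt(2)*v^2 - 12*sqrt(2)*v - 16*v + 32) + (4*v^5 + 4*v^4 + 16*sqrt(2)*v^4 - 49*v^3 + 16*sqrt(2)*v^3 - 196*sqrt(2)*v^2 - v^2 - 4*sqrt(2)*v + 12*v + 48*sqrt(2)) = 4*v^5 + 4*v^4 + 16*sqrt(2)*v^4 - 47*v^3 + 16*sqrt(2)*v^3 - 190*sqrt(2)*v^2 - 5*v^2 - 16*sqrt(2)*v - 4*v + 32 + 48*sqrt(2)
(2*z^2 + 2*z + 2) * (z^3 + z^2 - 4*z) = 2*z^5 + 4*z^4 - 4*z^3 - 6*z^2 - 8*z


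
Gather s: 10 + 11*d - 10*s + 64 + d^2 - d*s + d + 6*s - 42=d^2 + 12*d + s*(-d - 4) + 32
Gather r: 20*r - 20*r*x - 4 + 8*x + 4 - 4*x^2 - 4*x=r*(20 - 20*x) - 4*x^2 + 4*x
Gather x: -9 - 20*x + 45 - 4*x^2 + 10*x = -4*x^2 - 10*x + 36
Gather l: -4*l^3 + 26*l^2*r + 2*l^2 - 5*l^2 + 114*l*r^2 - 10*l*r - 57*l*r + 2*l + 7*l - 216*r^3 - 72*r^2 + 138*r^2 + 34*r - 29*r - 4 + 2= -4*l^3 + l^2*(26*r - 3) + l*(114*r^2 - 67*r + 9) - 216*r^3 + 66*r^2 + 5*r - 2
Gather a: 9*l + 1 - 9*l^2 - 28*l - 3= -9*l^2 - 19*l - 2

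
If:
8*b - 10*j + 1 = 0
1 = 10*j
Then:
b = 0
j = 1/10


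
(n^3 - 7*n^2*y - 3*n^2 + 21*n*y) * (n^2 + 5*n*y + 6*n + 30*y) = n^5 - 2*n^4*y + 3*n^4 - 35*n^3*y^2 - 6*n^3*y - 18*n^3 - 105*n^2*y^2 + 36*n^2*y + 630*n*y^2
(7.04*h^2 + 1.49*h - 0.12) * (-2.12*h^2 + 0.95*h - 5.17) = -14.9248*h^4 + 3.5292*h^3 - 34.7269*h^2 - 7.8173*h + 0.6204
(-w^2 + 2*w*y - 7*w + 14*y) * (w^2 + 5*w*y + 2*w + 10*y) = -w^4 - 3*w^3*y - 9*w^3 + 10*w^2*y^2 - 27*w^2*y - 14*w^2 + 90*w*y^2 - 42*w*y + 140*y^2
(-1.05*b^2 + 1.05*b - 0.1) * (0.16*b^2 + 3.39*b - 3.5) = -0.168*b^4 - 3.3915*b^3 + 7.2185*b^2 - 4.014*b + 0.35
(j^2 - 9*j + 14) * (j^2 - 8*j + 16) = j^4 - 17*j^3 + 102*j^2 - 256*j + 224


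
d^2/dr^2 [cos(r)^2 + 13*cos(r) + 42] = -13*cos(r) - 2*cos(2*r)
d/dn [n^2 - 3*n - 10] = 2*n - 3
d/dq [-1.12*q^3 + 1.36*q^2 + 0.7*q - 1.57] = -3.36*q^2 + 2.72*q + 0.7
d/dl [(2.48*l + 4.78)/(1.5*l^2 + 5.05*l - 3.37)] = (3.72*l^2 + 12.524*l - (2.48*l + 4.78)*(3.0*l + 5.05) - 8.3576)/(1.5*l^2 + 5.05*l - 3.37)^2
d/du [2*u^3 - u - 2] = 6*u^2 - 1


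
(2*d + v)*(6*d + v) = 12*d^2 + 8*d*v + v^2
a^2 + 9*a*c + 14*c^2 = (a + 2*c)*(a + 7*c)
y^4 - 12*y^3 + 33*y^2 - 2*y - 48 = (y - 8)*(y - 3)*(y - 2)*(y + 1)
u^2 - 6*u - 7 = (u - 7)*(u + 1)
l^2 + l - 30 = (l - 5)*(l + 6)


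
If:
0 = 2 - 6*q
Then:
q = 1/3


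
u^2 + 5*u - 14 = (u - 2)*(u + 7)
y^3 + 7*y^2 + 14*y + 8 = (y + 1)*(y + 2)*(y + 4)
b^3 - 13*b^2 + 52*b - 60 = (b - 6)*(b - 5)*(b - 2)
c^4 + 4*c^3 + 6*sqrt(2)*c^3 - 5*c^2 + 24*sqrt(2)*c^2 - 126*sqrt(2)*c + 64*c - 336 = (c - 3)*(c + 7)*(c + 2*sqrt(2))*(c + 4*sqrt(2))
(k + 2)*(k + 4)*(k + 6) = k^3 + 12*k^2 + 44*k + 48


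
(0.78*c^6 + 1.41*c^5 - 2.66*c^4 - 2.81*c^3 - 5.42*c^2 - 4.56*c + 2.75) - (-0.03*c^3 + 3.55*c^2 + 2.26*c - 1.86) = 0.78*c^6 + 1.41*c^5 - 2.66*c^4 - 2.78*c^3 - 8.97*c^2 - 6.82*c + 4.61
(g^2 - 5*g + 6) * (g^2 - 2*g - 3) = g^4 - 7*g^3 + 13*g^2 + 3*g - 18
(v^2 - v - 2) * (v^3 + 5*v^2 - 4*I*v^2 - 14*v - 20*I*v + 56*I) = v^5 + 4*v^4 - 4*I*v^4 - 21*v^3 - 16*I*v^3 + 4*v^2 + 84*I*v^2 + 28*v - 16*I*v - 112*I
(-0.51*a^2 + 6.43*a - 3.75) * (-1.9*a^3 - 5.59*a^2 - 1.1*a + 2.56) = 0.969*a^5 - 9.3661*a^4 - 28.2577*a^3 + 12.5839*a^2 + 20.5858*a - 9.6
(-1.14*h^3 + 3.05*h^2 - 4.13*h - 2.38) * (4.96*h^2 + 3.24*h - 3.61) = -5.6544*h^5 + 11.4344*h^4 - 6.4874*h^3 - 36.1965*h^2 + 7.1981*h + 8.5918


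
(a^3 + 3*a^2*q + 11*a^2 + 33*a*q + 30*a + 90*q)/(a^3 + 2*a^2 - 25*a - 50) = (a^2 + 3*a*q + 6*a + 18*q)/(a^2 - 3*a - 10)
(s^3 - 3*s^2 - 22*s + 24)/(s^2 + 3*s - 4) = s - 6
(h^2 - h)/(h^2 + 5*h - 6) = h/(h + 6)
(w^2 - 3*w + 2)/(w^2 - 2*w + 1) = (w - 2)/(w - 1)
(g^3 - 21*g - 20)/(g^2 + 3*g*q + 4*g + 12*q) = (g^2 - 4*g - 5)/(g + 3*q)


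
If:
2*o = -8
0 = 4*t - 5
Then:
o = -4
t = 5/4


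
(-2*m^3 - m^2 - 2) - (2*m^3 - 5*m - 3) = -4*m^3 - m^2 + 5*m + 1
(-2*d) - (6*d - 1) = 1 - 8*d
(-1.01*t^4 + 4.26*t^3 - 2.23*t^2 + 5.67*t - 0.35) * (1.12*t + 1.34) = -1.1312*t^5 + 3.4178*t^4 + 3.2108*t^3 + 3.3622*t^2 + 7.2058*t - 0.469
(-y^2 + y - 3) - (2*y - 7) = -y^2 - y + 4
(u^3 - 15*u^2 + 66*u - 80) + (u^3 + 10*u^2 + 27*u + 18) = 2*u^3 - 5*u^2 + 93*u - 62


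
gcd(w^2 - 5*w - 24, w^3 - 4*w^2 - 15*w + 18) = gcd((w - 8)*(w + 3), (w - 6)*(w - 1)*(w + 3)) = w + 3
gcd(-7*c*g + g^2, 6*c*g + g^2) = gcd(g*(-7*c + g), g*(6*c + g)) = g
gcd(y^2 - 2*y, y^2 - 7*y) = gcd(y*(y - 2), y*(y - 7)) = y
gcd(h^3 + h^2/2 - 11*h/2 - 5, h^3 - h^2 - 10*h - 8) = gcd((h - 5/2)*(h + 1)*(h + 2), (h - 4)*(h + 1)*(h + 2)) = h^2 + 3*h + 2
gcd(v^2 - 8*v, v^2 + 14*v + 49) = 1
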